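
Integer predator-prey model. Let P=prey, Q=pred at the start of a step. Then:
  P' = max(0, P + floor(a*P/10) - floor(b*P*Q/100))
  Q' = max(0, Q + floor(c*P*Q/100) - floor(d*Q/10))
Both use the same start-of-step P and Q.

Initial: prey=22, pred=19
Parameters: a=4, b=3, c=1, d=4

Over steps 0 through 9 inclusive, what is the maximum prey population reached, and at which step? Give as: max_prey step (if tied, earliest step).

Answer: 55 9

Derivation:
Step 1: prey: 22+8-12=18; pred: 19+4-7=16
Step 2: prey: 18+7-8=17; pred: 16+2-6=12
Step 3: prey: 17+6-6=17; pred: 12+2-4=10
Step 4: prey: 17+6-5=18; pred: 10+1-4=7
Step 5: prey: 18+7-3=22; pred: 7+1-2=6
Step 6: prey: 22+8-3=27; pred: 6+1-2=5
Step 7: prey: 27+10-4=33; pred: 5+1-2=4
Step 8: prey: 33+13-3=43; pred: 4+1-1=4
Step 9: prey: 43+17-5=55; pred: 4+1-1=4
Max prey = 55 at step 9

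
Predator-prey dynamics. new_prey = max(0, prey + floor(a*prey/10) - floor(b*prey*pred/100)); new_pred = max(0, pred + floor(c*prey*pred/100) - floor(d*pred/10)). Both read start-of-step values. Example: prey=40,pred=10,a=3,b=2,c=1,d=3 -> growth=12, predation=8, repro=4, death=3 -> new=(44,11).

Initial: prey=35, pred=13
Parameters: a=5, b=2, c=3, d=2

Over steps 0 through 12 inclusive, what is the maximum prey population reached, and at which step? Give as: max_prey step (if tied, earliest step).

Answer: 44 2

Derivation:
Step 1: prey: 35+17-9=43; pred: 13+13-2=24
Step 2: prey: 43+21-20=44; pred: 24+30-4=50
Step 3: prey: 44+22-44=22; pred: 50+66-10=106
Step 4: prey: 22+11-46=0; pred: 106+69-21=154
Step 5: prey: 0+0-0=0; pred: 154+0-30=124
Step 6: prey: 0+0-0=0; pred: 124+0-24=100
Step 7: prey: 0+0-0=0; pred: 100+0-20=80
Step 8: prey: 0+0-0=0; pred: 80+0-16=64
Step 9: prey: 0+0-0=0; pred: 64+0-12=52
Step 10: prey: 0+0-0=0; pred: 52+0-10=42
Step 11: prey: 0+0-0=0; pred: 42+0-8=34
Step 12: prey: 0+0-0=0; pred: 34+0-6=28
Max prey = 44 at step 2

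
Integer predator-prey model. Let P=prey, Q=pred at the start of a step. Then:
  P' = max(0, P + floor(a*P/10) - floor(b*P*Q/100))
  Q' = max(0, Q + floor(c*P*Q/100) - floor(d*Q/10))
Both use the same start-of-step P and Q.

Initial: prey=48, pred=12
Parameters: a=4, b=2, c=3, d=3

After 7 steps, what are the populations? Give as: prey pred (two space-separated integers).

Step 1: prey: 48+19-11=56; pred: 12+17-3=26
Step 2: prey: 56+22-29=49; pred: 26+43-7=62
Step 3: prey: 49+19-60=8; pred: 62+91-18=135
Step 4: prey: 8+3-21=0; pred: 135+32-40=127
Step 5: prey: 0+0-0=0; pred: 127+0-38=89
Step 6: prey: 0+0-0=0; pred: 89+0-26=63
Step 7: prey: 0+0-0=0; pred: 63+0-18=45

Answer: 0 45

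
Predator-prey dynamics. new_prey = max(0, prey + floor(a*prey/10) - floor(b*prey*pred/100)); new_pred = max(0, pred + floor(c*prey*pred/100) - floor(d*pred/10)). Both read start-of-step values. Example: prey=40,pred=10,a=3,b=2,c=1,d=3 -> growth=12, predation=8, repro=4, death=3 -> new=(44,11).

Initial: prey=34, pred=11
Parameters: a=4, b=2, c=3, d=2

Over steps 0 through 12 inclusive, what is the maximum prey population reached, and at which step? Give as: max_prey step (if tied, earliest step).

Answer: 40 1

Derivation:
Step 1: prey: 34+13-7=40; pred: 11+11-2=20
Step 2: prey: 40+16-16=40; pred: 20+24-4=40
Step 3: prey: 40+16-32=24; pred: 40+48-8=80
Step 4: prey: 24+9-38=0; pred: 80+57-16=121
Step 5: prey: 0+0-0=0; pred: 121+0-24=97
Step 6: prey: 0+0-0=0; pred: 97+0-19=78
Step 7: prey: 0+0-0=0; pred: 78+0-15=63
Step 8: prey: 0+0-0=0; pred: 63+0-12=51
Step 9: prey: 0+0-0=0; pred: 51+0-10=41
Step 10: prey: 0+0-0=0; pred: 41+0-8=33
Step 11: prey: 0+0-0=0; pred: 33+0-6=27
Step 12: prey: 0+0-0=0; pred: 27+0-5=22
Max prey = 40 at step 1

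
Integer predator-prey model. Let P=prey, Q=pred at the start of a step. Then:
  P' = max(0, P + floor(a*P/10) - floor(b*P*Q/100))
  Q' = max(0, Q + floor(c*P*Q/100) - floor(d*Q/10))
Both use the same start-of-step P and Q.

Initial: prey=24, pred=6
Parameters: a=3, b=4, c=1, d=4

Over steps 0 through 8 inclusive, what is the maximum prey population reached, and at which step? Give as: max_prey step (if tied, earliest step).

Answer: 62 8

Derivation:
Step 1: prey: 24+7-5=26; pred: 6+1-2=5
Step 2: prey: 26+7-5=28; pred: 5+1-2=4
Step 3: prey: 28+8-4=32; pred: 4+1-1=4
Step 4: prey: 32+9-5=36; pred: 4+1-1=4
Step 5: prey: 36+10-5=41; pred: 4+1-1=4
Step 6: prey: 41+12-6=47; pred: 4+1-1=4
Step 7: prey: 47+14-7=54; pred: 4+1-1=4
Step 8: prey: 54+16-8=62; pred: 4+2-1=5
Max prey = 62 at step 8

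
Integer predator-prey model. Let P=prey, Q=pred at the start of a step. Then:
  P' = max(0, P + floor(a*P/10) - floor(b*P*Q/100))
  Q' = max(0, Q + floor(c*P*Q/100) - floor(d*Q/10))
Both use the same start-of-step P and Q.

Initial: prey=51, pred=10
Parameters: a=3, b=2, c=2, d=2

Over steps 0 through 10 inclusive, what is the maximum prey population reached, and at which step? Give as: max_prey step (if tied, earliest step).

Step 1: prey: 51+15-10=56; pred: 10+10-2=18
Step 2: prey: 56+16-20=52; pred: 18+20-3=35
Step 3: prey: 52+15-36=31; pred: 35+36-7=64
Step 4: prey: 31+9-39=1; pred: 64+39-12=91
Step 5: prey: 1+0-1=0; pred: 91+1-18=74
Step 6: prey: 0+0-0=0; pred: 74+0-14=60
Step 7: prey: 0+0-0=0; pred: 60+0-12=48
Step 8: prey: 0+0-0=0; pred: 48+0-9=39
Step 9: prey: 0+0-0=0; pred: 39+0-7=32
Step 10: prey: 0+0-0=0; pred: 32+0-6=26
Max prey = 56 at step 1

Answer: 56 1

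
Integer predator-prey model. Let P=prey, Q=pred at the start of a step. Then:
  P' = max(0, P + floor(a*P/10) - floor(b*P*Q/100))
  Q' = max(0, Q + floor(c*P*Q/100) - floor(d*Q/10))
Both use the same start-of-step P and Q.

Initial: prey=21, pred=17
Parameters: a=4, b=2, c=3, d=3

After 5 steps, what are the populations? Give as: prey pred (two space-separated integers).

Answer: 5 47

Derivation:
Step 1: prey: 21+8-7=22; pred: 17+10-5=22
Step 2: prey: 22+8-9=21; pred: 22+14-6=30
Step 3: prey: 21+8-12=17; pred: 30+18-9=39
Step 4: prey: 17+6-13=10; pred: 39+19-11=47
Step 5: prey: 10+4-9=5; pred: 47+14-14=47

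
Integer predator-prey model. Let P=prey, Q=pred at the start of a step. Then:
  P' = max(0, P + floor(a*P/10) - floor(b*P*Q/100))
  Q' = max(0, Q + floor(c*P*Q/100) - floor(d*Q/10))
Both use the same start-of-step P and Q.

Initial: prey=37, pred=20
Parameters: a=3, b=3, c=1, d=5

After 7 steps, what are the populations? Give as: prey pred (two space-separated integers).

Answer: 31 1

Derivation:
Step 1: prey: 37+11-22=26; pred: 20+7-10=17
Step 2: prey: 26+7-13=20; pred: 17+4-8=13
Step 3: prey: 20+6-7=19; pred: 13+2-6=9
Step 4: prey: 19+5-5=19; pred: 9+1-4=6
Step 5: prey: 19+5-3=21; pred: 6+1-3=4
Step 6: prey: 21+6-2=25; pred: 4+0-2=2
Step 7: prey: 25+7-1=31; pred: 2+0-1=1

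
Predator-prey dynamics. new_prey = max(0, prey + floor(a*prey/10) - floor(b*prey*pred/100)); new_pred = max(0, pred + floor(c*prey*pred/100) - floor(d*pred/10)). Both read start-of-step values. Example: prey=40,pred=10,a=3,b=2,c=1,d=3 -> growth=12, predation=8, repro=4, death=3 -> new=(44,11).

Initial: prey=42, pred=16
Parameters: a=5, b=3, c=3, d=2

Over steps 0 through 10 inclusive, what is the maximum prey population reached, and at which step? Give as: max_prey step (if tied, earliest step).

Step 1: prey: 42+21-20=43; pred: 16+20-3=33
Step 2: prey: 43+21-42=22; pred: 33+42-6=69
Step 3: prey: 22+11-45=0; pred: 69+45-13=101
Step 4: prey: 0+0-0=0; pred: 101+0-20=81
Step 5: prey: 0+0-0=0; pred: 81+0-16=65
Step 6: prey: 0+0-0=0; pred: 65+0-13=52
Step 7: prey: 0+0-0=0; pred: 52+0-10=42
Step 8: prey: 0+0-0=0; pred: 42+0-8=34
Step 9: prey: 0+0-0=0; pred: 34+0-6=28
Step 10: prey: 0+0-0=0; pred: 28+0-5=23
Max prey = 43 at step 1

Answer: 43 1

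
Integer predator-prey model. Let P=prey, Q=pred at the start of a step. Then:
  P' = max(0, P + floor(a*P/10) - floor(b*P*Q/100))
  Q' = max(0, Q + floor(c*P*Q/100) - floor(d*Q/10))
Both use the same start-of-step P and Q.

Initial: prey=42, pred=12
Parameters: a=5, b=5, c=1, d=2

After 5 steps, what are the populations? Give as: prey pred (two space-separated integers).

Step 1: prey: 42+21-25=38; pred: 12+5-2=15
Step 2: prey: 38+19-28=29; pred: 15+5-3=17
Step 3: prey: 29+14-24=19; pred: 17+4-3=18
Step 4: prey: 19+9-17=11; pred: 18+3-3=18
Step 5: prey: 11+5-9=7; pred: 18+1-3=16

Answer: 7 16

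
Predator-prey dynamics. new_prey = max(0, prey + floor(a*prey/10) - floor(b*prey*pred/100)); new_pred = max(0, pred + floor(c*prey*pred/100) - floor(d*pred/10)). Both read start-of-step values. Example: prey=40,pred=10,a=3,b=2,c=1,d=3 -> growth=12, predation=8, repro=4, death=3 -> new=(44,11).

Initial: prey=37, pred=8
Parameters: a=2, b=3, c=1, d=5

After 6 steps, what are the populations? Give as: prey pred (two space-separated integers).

Step 1: prey: 37+7-8=36; pred: 8+2-4=6
Step 2: prey: 36+7-6=37; pred: 6+2-3=5
Step 3: prey: 37+7-5=39; pred: 5+1-2=4
Step 4: prey: 39+7-4=42; pred: 4+1-2=3
Step 5: prey: 42+8-3=47; pred: 3+1-1=3
Step 6: prey: 47+9-4=52; pred: 3+1-1=3

Answer: 52 3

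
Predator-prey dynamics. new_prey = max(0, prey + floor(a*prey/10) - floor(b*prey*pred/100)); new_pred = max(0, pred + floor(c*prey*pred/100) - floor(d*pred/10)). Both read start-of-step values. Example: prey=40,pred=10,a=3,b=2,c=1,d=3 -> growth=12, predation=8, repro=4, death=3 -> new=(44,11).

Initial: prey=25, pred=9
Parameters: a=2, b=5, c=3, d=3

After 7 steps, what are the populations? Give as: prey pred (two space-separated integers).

Answer: 1 5

Derivation:
Step 1: prey: 25+5-11=19; pred: 9+6-2=13
Step 2: prey: 19+3-12=10; pred: 13+7-3=17
Step 3: prey: 10+2-8=4; pred: 17+5-5=17
Step 4: prey: 4+0-3=1; pred: 17+2-5=14
Step 5: prey: 1+0-0=1; pred: 14+0-4=10
Step 6: prey: 1+0-0=1; pred: 10+0-3=7
Step 7: prey: 1+0-0=1; pred: 7+0-2=5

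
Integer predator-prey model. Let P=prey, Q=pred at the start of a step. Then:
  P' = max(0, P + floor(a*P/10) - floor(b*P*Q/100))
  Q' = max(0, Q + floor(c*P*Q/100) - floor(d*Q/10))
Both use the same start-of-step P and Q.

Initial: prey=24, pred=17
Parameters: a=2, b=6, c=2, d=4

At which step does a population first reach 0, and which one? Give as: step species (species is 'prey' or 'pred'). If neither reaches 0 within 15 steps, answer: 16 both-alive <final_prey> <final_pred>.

Answer: 2 prey

Derivation:
Step 1: prey: 24+4-24=4; pred: 17+8-6=19
Step 2: prey: 4+0-4=0; pred: 19+1-7=13
First extinction: prey at step 2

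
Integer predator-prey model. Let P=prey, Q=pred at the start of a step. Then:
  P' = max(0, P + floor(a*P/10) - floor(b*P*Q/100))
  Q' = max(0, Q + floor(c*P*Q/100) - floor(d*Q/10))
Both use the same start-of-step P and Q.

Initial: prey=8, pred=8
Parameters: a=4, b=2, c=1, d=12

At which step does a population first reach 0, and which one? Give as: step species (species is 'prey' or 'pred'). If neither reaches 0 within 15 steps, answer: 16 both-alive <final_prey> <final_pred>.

Answer: 1 pred

Derivation:
Step 1: prey: 8+3-1=10; pred: 8+0-9=0
First extinction: pred at step 1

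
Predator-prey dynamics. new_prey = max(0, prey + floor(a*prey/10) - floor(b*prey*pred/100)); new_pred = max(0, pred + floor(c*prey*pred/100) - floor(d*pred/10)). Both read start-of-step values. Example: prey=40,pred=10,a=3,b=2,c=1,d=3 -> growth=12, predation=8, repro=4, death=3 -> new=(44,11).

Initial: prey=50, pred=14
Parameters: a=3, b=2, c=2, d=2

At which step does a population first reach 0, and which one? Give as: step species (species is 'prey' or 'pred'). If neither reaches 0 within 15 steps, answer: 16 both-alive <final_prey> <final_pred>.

Step 1: prey: 50+15-14=51; pred: 14+14-2=26
Step 2: prey: 51+15-26=40; pred: 26+26-5=47
Step 3: prey: 40+12-37=15; pred: 47+37-9=75
Step 4: prey: 15+4-22=0; pred: 75+22-15=82
First extinction: prey at step 4

Answer: 4 prey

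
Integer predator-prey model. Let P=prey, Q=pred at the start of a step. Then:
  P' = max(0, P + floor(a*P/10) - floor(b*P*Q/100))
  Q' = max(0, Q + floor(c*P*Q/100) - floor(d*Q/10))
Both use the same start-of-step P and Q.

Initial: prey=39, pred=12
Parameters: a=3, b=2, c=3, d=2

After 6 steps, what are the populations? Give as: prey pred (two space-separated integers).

Step 1: prey: 39+11-9=41; pred: 12+14-2=24
Step 2: prey: 41+12-19=34; pred: 24+29-4=49
Step 3: prey: 34+10-33=11; pred: 49+49-9=89
Step 4: prey: 11+3-19=0; pred: 89+29-17=101
Step 5: prey: 0+0-0=0; pred: 101+0-20=81
Step 6: prey: 0+0-0=0; pred: 81+0-16=65

Answer: 0 65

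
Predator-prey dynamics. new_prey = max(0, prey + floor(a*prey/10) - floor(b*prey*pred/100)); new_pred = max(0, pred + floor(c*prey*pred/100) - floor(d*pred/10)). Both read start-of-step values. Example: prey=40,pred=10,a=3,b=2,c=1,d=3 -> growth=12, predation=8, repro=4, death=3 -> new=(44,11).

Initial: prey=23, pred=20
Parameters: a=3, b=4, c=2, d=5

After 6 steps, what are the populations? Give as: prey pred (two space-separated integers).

Answer: 6 1

Derivation:
Step 1: prey: 23+6-18=11; pred: 20+9-10=19
Step 2: prey: 11+3-8=6; pred: 19+4-9=14
Step 3: prey: 6+1-3=4; pred: 14+1-7=8
Step 4: prey: 4+1-1=4; pred: 8+0-4=4
Step 5: prey: 4+1-0=5; pred: 4+0-2=2
Step 6: prey: 5+1-0=6; pred: 2+0-1=1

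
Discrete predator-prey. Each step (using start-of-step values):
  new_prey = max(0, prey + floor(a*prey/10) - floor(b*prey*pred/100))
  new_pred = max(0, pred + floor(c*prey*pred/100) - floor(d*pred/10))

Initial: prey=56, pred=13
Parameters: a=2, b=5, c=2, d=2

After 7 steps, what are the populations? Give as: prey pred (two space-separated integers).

Step 1: prey: 56+11-36=31; pred: 13+14-2=25
Step 2: prey: 31+6-38=0; pred: 25+15-5=35
Step 3: prey: 0+0-0=0; pred: 35+0-7=28
Step 4: prey: 0+0-0=0; pred: 28+0-5=23
Step 5: prey: 0+0-0=0; pred: 23+0-4=19
Step 6: prey: 0+0-0=0; pred: 19+0-3=16
Step 7: prey: 0+0-0=0; pred: 16+0-3=13

Answer: 0 13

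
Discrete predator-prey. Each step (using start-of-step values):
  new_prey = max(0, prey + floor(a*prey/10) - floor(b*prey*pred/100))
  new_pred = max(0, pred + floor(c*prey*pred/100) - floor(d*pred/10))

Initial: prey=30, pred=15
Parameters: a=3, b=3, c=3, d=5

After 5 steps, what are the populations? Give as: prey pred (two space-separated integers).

Answer: 3 13

Derivation:
Step 1: prey: 30+9-13=26; pred: 15+13-7=21
Step 2: prey: 26+7-16=17; pred: 21+16-10=27
Step 3: prey: 17+5-13=9; pred: 27+13-13=27
Step 4: prey: 9+2-7=4; pred: 27+7-13=21
Step 5: prey: 4+1-2=3; pred: 21+2-10=13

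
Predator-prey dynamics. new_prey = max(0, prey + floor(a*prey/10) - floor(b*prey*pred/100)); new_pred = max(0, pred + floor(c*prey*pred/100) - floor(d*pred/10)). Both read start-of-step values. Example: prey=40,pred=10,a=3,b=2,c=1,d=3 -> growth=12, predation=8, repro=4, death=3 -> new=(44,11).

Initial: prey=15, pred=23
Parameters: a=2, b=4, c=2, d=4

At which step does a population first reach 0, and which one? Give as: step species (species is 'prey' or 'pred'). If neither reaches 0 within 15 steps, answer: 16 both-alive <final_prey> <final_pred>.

Answer: 16 both-alive 1 2

Derivation:
Step 1: prey: 15+3-13=5; pred: 23+6-9=20
Step 2: prey: 5+1-4=2; pred: 20+2-8=14
Step 3: prey: 2+0-1=1; pred: 14+0-5=9
Step 4: prey: 1+0-0=1; pred: 9+0-3=6
Step 5: prey: 1+0-0=1; pred: 6+0-2=4
Step 6: prey: 1+0-0=1; pred: 4+0-1=3
Step 7: prey: 1+0-0=1; pred: 3+0-1=2
Step 8: prey: 1+0-0=1; pred: 2+0-0=2
Steps 9-15: state stable at prey=1, pred=2 (no change)
No extinction within 15 steps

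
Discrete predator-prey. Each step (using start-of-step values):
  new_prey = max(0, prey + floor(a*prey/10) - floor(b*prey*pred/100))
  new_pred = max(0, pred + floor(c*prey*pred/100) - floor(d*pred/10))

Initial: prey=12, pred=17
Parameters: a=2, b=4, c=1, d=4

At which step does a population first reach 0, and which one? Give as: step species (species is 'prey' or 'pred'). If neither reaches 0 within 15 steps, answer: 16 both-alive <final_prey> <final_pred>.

Answer: 16 both-alive 3 2

Derivation:
Step 1: prey: 12+2-8=6; pred: 17+2-6=13
Step 2: prey: 6+1-3=4; pred: 13+0-5=8
Step 3: prey: 4+0-1=3; pred: 8+0-3=5
Step 4: prey: 3+0-0=3; pred: 5+0-2=3
Step 5: prey: 3+0-0=3; pred: 3+0-1=2
Step 6: prey: 3+0-0=3; pred: 2+0-0=2
Steps 7-15: state stable at prey=3, pred=2 (no change)
No extinction within 15 steps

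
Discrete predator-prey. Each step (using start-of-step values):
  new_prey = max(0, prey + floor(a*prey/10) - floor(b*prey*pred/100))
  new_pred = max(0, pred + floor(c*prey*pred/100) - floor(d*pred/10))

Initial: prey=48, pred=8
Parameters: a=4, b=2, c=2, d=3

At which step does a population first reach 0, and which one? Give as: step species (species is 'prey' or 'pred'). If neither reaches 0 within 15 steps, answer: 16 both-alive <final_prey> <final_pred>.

Step 1: prey: 48+19-7=60; pred: 8+7-2=13
Step 2: prey: 60+24-15=69; pred: 13+15-3=25
Step 3: prey: 69+27-34=62; pred: 25+34-7=52
Step 4: prey: 62+24-64=22; pred: 52+64-15=101
Step 5: prey: 22+8-44=0; pred: 101+44-30=115
First extinction: prey at step 5

Answer: 5 prey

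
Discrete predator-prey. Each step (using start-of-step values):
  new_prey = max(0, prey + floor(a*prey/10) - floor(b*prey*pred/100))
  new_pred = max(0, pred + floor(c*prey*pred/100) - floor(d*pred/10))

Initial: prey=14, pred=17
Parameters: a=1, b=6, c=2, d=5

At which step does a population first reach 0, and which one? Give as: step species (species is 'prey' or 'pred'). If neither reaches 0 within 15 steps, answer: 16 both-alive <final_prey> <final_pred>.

Step 1: prey: 14+1-14=1; pred: 17+4-8=13
Step 2: prey: 1+0-0=1; pred: 13+0-6=7
Step 3: prey: 1+0-0=1; pred: 7+0-3=4
Step 4: prey: 1+0-0=1; pred: 4+0-2=2
Step 5: prey: 1+0-0=1; pred: 2+0-1=1
Step 6: prey: 1+0-0=1; pred: 1+0-0=1
Steps 7-15: state stable at prey=1, pred=1 (no change)
No extinction within 15 steps

Answer: 16 both-alive 1 1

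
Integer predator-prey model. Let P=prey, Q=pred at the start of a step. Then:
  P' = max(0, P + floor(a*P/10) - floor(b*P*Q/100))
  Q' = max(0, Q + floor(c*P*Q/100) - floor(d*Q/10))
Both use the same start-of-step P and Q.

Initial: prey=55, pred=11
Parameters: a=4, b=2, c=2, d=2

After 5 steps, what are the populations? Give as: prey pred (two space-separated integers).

Answer: 0 108

Derivation:
Step 1: prey: 55+22-12=65; pred: 11+12-2=21
Step 2: prey: 65+26-27=64; pred: 21+27-4=44
Step 3: prey: 64+25-56=33; pred: 44+56-8=92
Step 4: prey: 33+13-60=0; pred: 92+60-18=134
Step 5: prey: 0+0-0=0; pred: 134+0-26=108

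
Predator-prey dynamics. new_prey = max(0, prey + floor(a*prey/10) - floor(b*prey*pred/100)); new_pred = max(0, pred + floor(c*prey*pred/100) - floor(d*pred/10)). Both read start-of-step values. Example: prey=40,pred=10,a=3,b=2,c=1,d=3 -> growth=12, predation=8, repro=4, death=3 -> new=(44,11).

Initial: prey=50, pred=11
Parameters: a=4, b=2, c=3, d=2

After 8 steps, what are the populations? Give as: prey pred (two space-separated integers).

Step 1: prey: 50+20-11=59; pred: 11+16-2=25
Step 2: prey: 59+23-29=53; pred: 25+44-5=64
Step 3: prey: 53+21-67=7; pred: 64+101-12=153
Step 4: prey: 7+2-21=0; pred: 153+32-30=155
Step 5: prey: 0+0-0=0; pred: 155+0-31=124
Step 6: prey: 0+0-0=0; pred: 124+0-24=100
Step 7: prey: 0+0-0=0; pred: 100+0-20=80
Step 8: prey: 0+0-0=0; pred: 80+0-16=64

Answer: 0 64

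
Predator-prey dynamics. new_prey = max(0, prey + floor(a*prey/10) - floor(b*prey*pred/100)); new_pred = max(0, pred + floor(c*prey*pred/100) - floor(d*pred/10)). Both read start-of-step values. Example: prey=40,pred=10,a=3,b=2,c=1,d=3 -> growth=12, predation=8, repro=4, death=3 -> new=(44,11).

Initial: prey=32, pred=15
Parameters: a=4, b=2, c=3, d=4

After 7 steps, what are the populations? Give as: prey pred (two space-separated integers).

Answer: 0 20

Derivation:
Step 1: prey: 32+12-9=35; pred: 15+14-6=23
Step 2: prey: 35+14-16=33; pred: 23+24-9=38
Step 3: prey: 33+13-25=21; pred: 38+37-15=60
Step 4: prey: 21+8-25=4; pred: 60+37-24=73
Step 5: prey: 4+1-5=0; pred: 73+8-29=52
Step 6: prey: 0+0-0=0; pred: 52+0-20=32
Step 7: prey: 0+0-0=0; pred: 32+0-12=20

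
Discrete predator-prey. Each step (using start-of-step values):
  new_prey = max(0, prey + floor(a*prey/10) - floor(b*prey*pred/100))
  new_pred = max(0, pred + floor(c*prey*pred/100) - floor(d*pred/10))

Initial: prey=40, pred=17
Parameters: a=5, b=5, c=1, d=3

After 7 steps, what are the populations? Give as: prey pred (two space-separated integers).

Answer: 12 5

Derivation:
Step 1: prey: 40+20-34=26; pred: 17+6-5=18
Step 2: prey: 26+13-23=16; pred: 18+4-5=17
Step 3: prey: 16+8-13=11; pred: 17+2-5=14
Step 4: prey: 11+5-7=9; pred: 14+1-4=11
Step 5: prey: 9+4-4=9; pred: 11+0-3=8
Step 6: prey: 9+4-3=10; pred: 8+0-2=6
Step 7: prey: 10+5-3=12; pred: 6+0-1=5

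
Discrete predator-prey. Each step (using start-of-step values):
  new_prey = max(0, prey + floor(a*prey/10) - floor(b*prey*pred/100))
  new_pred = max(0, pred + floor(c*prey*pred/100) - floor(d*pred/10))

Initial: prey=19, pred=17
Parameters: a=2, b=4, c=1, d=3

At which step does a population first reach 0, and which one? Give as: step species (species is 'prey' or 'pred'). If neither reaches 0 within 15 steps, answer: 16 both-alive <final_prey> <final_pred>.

Step 1: prey: 19+3-12=10; pred: 17+3-5=15
Step 2: prey: 10+2-6=6; pred: 15+1-4=12
Step 3: prey: 6+1-2=5; pred: 12+0-3=9
Step 4: prey: 5+1-1=5; pred: 9+0-2=7
Step 5: prey: 5+1-1=5; pred: 7+0-2=5
Step 6: prey: 5+1-1=5; pred: 5+0-1=4
Step 7: prey: 5+1-0=6; pred: 4+0-1=3
Step 8: prey: 6+1-0=7; pred: 3+0-0=3
Step 9: prey: 7+1-0=8; pred: 3+0-0=3
Step 10: prey: 8+1-0=9; pred: 3+0-0=3
Step 11: prey: 9+1-1=9; pred: 3+0-0=3
Steps 12-15: state stable at prey=9, pred=3 (no change)
No extinction within 15 steps

Answer: 16 both-alive 9 3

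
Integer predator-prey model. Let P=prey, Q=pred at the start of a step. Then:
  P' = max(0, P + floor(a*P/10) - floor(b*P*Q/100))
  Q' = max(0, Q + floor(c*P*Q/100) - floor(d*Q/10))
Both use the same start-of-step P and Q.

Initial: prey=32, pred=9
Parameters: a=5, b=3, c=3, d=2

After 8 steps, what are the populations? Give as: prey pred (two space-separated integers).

Answer: 0 40

Derivation:
Step 1: prey: 32+16-8=40; pred: 9+8-1=16
Step 2: prey: 40+20-19=41; pred: 16+19-3=32
Step 3: prey: 41+20-39=22; pred: 32+39-6=65
Step 4: prey: 22+11-42=0; pred: 65+42-13=94
Step 5: prey: 0+0-0=0; pred: 94+0-18=76
Step 6: prey: 0+0-0=0; pred: 76+0-15=61
Step 7: prey: 0+0-0=0; pred: 61+0-12=49
Step 8: prey: 0+0-0=0; pred: 49+0-9=40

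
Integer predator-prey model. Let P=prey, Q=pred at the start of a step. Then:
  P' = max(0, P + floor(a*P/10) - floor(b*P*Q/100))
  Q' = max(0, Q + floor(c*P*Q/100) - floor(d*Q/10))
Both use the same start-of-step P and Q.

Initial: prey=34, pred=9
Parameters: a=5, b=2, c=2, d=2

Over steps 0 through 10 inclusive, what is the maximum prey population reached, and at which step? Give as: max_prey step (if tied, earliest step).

Answer: 56 3

Derivation:
Step 1: prey: 34+17-6=45; pred: 9+6-1=14
Step 2: prey: 45+22-12=55; pred: 14+12-2=24
Step 3: prey: 55+27-26=56; pred: 24+26-4=46
Step 4: prey: 56+28-51=33; pred: 46+51-9=88
Step 5: prey: 33+16-58=0; pred: 88+58-17=129
Step 6: prey: 0+0-0=0; pred: 129+0-25=104
Step 7: prey: 0+0-0=0; pred: 104+0-20=84
Step 8: prey: 0+0-0=0; pred: 84+0-16=68
Step 9: prey: 0+0-0=0; pred: 68+0-13=55
Step 10: prey: 0+0-0=0; pred: 55+0-11=44
Max prey = 56 at step 3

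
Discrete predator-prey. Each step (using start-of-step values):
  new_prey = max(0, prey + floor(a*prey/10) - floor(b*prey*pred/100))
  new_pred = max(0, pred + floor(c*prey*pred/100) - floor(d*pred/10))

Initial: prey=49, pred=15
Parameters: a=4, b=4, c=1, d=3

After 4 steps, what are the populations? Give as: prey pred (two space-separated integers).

Answer: 10 17

Derivation:
Step 1: prey: 49+19-29=39; pred: 15+7-4=18
Step 2: prey: 39+15-28=26; pred: 18+7-5=20
Step 3: prey: 26+10-20=16; pred: 20+5-6=19
Step 4: prey: 16+6-12=10; pred: 19+3-5=17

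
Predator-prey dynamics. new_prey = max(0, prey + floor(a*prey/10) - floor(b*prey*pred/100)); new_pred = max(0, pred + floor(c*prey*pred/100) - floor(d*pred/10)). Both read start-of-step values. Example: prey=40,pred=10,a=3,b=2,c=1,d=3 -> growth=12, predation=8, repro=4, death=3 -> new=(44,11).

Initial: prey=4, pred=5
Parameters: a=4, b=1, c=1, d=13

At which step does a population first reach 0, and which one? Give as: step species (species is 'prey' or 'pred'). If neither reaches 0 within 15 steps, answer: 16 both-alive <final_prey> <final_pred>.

Answer: 1 pred

Derivation:
Step 1: prey: 4+1-0=5; pred: 5+0-6=0
First extinction: pred at step 1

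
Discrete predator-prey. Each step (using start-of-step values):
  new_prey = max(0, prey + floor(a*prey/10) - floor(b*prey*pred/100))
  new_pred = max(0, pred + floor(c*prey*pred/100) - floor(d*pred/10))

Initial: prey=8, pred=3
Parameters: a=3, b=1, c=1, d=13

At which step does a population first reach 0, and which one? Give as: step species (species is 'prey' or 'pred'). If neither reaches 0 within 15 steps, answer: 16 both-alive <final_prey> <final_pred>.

Answer: 1 pred

Derivation:
Step 1: prey: 8+2-0=10; pred: 3+0-3=0
First extinction: pred at step 1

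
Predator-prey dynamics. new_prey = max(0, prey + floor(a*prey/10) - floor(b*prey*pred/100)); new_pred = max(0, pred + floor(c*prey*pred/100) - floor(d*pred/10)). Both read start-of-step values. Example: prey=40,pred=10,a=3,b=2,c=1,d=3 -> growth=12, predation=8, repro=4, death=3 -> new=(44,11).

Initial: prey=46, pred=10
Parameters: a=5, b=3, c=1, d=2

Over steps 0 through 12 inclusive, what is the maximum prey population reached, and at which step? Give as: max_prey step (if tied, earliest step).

Step 1: prey: 46+23-13=56; pred: 10+4-2=12
Step 2: prey: 56+28-20=64; pred: 12+6-2=16
Step 3: prey: 64+32-30=66; pred: 16+10-3=23
Step 4: prey: 66+33-45=54; pred: 23+15-4=34
Step 5: prey: 54+27-55=26; pred: 34+18-6=46
Step 6: prey: 26+13-35=4; pred: 46+11-9=48
Step 7: prey: 4+2-5=1; pred: 48+1-9=40
Step 8: prey: 1+0-1=0; pred: 40+0-8=32
Step 9: prey: 0+0-0=0; pred: 32+0-6=26
Step 10: prey: 0+0-0=0; pred: 26+0-5=21
Step 11: prey: 0+0-0=0; pred: 21+0-4=17
Step 12: prey: 0+0-0=0; pred: 17+0-3=14
Max prey = 66 at step 3

Answer: 66 3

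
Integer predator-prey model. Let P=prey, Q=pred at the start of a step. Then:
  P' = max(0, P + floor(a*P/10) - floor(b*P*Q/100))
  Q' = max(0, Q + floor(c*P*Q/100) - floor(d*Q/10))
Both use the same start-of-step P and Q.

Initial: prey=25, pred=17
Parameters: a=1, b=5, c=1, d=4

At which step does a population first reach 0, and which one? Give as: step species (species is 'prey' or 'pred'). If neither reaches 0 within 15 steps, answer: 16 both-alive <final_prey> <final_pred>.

Step 1: prey: 25+2-21=6; pred: 17+4-6=15
Step 2: prey: 6+0-4=2; pred: 15+0-6=9
Step 3: prey: 2+0-0=2; pred: 9+0-3=6
Step 4: prey: 2+0-0=2; pred: 6+0-2=4
Step 5: prey: 2+0-0=2; pred: 4+0-1=3
Step 6: prey: 2+0-0=2; pred: 3+0-1=2
Step 7: prey: 2+0-0=2; pred: 2+0-0=2
Steps 8-15: state stable at prey=2, pred=2 (no change)
No extinction within 15 steps

Answer: 16 both-alive 2 2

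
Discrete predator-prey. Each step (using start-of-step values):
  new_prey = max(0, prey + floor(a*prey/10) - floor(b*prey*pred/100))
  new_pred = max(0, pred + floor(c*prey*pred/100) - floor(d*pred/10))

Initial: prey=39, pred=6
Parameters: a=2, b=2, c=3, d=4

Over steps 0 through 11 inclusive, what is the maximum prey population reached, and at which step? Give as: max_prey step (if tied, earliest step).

Step 1: prey: 39+7-4=42; pred: 6+7-2=11
Step 2: prey: 42+8-9=41; pred: 11+13-4=20
Step 3: prey: 41+8-16=33; pred: 20+24-8=36
Step 4: prey: 33+6-23=16; pred: 36+35-14=57
Step 5: prey: 16+3-18=1; pred: 57+27-22=62
Step 6: prey: 1+0-1=0; pred: 62+1-24=39
Step 7: prey: 0+0-0=0; pred: 39+0-15=24
Step 8: prey: 0+0-0=0; pred: 24+0-9=15
Step 9: prey: 0+0-0=0; pred: 15+0-6=9
Step 10: prey: 0+0-0=0; pred: 9+0-3=6
Step 11: prey: 0+0-0=0; pred: 6+0-2=4
Max prey = 42 at step 1

Answer: 42 1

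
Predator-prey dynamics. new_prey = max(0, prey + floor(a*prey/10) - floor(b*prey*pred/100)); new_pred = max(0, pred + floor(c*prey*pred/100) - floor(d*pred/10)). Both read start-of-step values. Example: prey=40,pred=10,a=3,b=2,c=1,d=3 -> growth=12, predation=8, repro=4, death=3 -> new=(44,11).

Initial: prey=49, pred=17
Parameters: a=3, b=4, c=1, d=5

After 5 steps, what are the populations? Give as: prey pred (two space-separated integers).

Step 1: prey: 49+14-33=30; pred: 17+8-8=17
Step 2: prey: 30+9-20=19; pred: 17+5-8=14
Step 3: prey: 19+5-10=14; pred: 14+2-7=9
Step 4: prey: 14+4-5=13; pred: 9+1-4=6
Step 5: prey: 13+3-3=13; pred: 6+0-3=3

Answer: 13 3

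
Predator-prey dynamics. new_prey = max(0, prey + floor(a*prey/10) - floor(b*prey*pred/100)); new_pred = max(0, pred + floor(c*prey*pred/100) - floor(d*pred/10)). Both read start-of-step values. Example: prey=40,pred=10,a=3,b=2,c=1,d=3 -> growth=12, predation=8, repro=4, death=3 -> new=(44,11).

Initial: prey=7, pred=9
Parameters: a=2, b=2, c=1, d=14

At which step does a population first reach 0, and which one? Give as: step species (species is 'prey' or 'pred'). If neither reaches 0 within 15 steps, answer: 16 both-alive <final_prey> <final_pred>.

Answer: 1 pred

Derivation:
Step 1: prey: 7+1-1=7; pred: 9+0-12=0
First extinction: pred at step 1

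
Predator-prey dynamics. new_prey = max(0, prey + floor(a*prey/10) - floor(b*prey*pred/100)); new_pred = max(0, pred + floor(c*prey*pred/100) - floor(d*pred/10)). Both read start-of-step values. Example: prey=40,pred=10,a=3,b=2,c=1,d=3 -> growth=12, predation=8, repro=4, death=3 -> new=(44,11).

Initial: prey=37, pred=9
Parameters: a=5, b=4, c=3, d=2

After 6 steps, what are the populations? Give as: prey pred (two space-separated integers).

Step 1: prey: 37+18-13=42; pred: 9+9-1=17
Step 2: prey: 42+21-28=35; pred: 17+21-3=35
Step 3: prey: 35+17-49=3; pred: 35+36-7=64
Step 4: prey: 3+1-7=0; pred: 64+5-12=57
Step 5: prey: 0+0-0=0; pred: 57+0-11=46
Step 6: prey: 0+0-0=0; pred: 46+0-9=37

Answer: 0 37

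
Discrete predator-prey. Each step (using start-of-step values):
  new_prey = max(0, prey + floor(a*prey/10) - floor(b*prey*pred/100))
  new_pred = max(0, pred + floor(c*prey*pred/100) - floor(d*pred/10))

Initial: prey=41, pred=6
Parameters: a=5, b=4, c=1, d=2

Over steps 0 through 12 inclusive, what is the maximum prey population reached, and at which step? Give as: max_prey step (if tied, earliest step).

Step 1: prey: 41+20-9=52; pred: 6+2-1=7
Step 2: prey: 52+26-14=64; pred: 7+3-1=9
Step 3: prey: 64+32-23=73; pred: 9+5-1=13
Step 4: prey: 73+36-37=72; pred: 13+9-2=20
Step 5: prey: 72+36-57=51; pred: 20+14-4=30
Step 6: prey: 51+25-61=15; pred: 30+15-6=39
Step 7: prey: 15+7-23=0; pred: 39+5-7=37
Step 8: prey: 0+0-0=0; pred: 37+0-7=30
Step 9: prey: 0+0-0=0; pred: 30+0-6=24
Step 10: prey: 0+0-0=0; pred: 24+0-4=20
Step 11: prey: 0+0-0=0; pred: 20+0-4=16
Step 12: prey: 0+0-0=0; pred: 16+0-3=13
Max prey = 73 at step 3

Answer: 73 3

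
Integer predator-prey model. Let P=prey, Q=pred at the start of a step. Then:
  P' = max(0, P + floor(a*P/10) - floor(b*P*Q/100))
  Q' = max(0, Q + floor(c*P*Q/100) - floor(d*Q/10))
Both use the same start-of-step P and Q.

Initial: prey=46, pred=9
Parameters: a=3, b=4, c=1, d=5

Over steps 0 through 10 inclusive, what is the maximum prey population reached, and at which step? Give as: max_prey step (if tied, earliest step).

Answer: 70 10

Derivation:
Step 1: prey: 46+13-16=43; pred: 9+4-4=9
Step 2: prey: 43+12-15=40; pred: 9+3-4=8
Step 3: prey: 40+12-12=40; pred: 8+3-4=7
Step 4: prey: 40+12-11=41; pred: 7+2-3=6
Step 5: prey: 41+12-9=44; pred: 6+2-3=5
Step 6: prey: 44+13-8=49; pred: 5+2-2=5
Step 7: prey: 49+14-9=54; pred: 5+2-2=5
Step 8: prey: 54+16-10=60; pred: 5+2-2=5
Step 9: prey: 60+18-12=66; pred: 5+3-2=6
Step 10: prey: 66+19-15=70; pred: 6+3-3=6
Max prey = 70 at step 10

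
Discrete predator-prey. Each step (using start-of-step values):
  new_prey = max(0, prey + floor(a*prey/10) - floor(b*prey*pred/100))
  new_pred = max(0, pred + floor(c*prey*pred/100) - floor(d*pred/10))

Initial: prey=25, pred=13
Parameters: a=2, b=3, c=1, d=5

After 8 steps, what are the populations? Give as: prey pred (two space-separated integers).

Answer: 37 1

Derivation:
Step 1: prey: 25+5-9=21; pred: 13+3-6=10
Step 2: prey: 21+4-6=19; pred: 10+2-5=7
Step 3: prey: 19+3-3=19; pred: 7+1-3=5
Step 4: prey: 19+3-2=20; pred: 5+0-2=3
Step 5: prey: 20+4-1=23; pred: 3+0-1=2
Step 6: prey: 23+4-1=26; pred: 2+0-1=1
Step 7: prey: 26+5-0=31; pred: 1+0-0=1
Step 8: prey: 31+6-0=37; pred: 1+0-0=1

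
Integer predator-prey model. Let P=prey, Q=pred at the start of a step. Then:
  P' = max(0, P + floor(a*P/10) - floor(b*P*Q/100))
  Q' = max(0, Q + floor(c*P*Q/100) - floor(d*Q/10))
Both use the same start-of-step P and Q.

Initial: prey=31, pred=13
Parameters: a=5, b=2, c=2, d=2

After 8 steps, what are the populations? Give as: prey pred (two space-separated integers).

Answer: 0 49

Derivation:
Step 1: prey: 31+15-8=38; pred: 13+8-2=19
Step 2: prey: 38+19-14=43; pred: 19+14-3=30
Step 3: prey: 43+21-25=39; pred: 30+25-6=49
Step 4: prey: 39+19-38=20; pred: 49+38-9=78
Step 5: prey: 20+10-31=0; pred: 78+31-15=94
Step 6: prey: 0+0-0=0; pred: 94+0-18=76
Step 7: prey: 0+0-0=0; pred: 76+0-15=61
Step 8: prey: 0+0-0=0; pred: 61+0-12=49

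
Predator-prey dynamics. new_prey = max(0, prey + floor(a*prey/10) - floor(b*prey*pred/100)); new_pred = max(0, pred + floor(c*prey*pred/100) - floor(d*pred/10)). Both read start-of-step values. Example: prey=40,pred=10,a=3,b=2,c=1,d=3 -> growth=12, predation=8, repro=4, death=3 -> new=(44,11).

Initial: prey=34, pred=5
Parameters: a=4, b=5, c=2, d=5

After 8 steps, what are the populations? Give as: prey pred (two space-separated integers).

Answer: 4 9

Derivation:
Step 1: prey: 34+13-8=39; pred: 5+3-2=6
Step 2: prey: 39+15-11=43; pred: 6+4-3=7
Step 3: prey: 43+17-15=45; pred: 7+6-3=10
Step 4: prey: 45+18-22=41; pred: 10+9-5=14
Step 5: prey: 41+16-28=29; pred: 14+11-7=18
Step 6: prey: 29+11-26=14; pred: 18+10-9=19
Step 7: prey: 14+5-13=6; pred: 19+5-9=15
Step 8: prey: 6+2-4=4; pred: 15+1-7=9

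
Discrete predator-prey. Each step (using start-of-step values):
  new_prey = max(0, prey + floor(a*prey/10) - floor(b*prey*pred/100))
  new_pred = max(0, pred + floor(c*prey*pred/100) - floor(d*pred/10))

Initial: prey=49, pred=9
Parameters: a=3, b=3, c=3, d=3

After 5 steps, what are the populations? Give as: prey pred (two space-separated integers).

Answer: 0 38

Derivation:
Step 1: prey: 49+14-13=50; pred: 9+13-2=20
Step 2: prey: 50+15-30=35; pred: 20+30-6=44
Step 3: prey: 35+10-46=0; pred: 44+46-13=77
Step 4: prey: 0+0-0=0; pred: 77+0-23=54
Step 5: prey: 0+0-0=0; pred: 54+0-16=38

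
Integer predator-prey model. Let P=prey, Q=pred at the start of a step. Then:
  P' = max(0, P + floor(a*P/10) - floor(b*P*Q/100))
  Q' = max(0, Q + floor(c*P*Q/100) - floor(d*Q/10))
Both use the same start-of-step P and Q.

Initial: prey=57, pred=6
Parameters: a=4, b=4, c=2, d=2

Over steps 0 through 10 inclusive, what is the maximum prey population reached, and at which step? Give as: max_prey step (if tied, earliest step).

Step 1: prey: 57+22-13=66; pred: 6+6-1=11
Step 2: prey: 66+26-29=63; pred: 11+14-2=23
Step 3: prey: 63+25-57=31; pred: 23+28-4=47
Step 4: prey: 31+12-58=0; pred: 47+29-9=67
Step 5: prey: 0+0-0=0; pred: 67+0-13=54
Step 6: prey: 0+0-0=0; pred: 54+0-10=44
Step 7: prey: 0+0-0=0; pred: 44+0-8=36
Step 8: prey: 0+0-0=0; pred: 36+0-7=29
Step 9: prey: 0+0-0=0; pred: 29+0-5=24
Step 10: prey: 0+0-0=0; pred: 24+0-4=20
Max prey = 66 at step 1

Answer: 66 1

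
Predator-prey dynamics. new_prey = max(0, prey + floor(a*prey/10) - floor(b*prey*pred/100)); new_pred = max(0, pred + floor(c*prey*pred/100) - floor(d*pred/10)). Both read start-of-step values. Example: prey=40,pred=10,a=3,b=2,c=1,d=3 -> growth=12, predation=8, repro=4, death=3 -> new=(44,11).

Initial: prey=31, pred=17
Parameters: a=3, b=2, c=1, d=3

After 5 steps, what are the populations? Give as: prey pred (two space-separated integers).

Answer: 28 16

Derivation:
Step 1: prey: 31+9-10=30; pred: 17+5-5=17
Step 2: prey: 30+9-10=29; pred: 17+5-5=17
Step 3: prey: 29+8-9=28; pred: 17+4-5=16
Step 4: prey: 28+8-8=28; pred: 16+4-4=16
Step 5: prey: 28+8-8=28; pred: 16+4-4=16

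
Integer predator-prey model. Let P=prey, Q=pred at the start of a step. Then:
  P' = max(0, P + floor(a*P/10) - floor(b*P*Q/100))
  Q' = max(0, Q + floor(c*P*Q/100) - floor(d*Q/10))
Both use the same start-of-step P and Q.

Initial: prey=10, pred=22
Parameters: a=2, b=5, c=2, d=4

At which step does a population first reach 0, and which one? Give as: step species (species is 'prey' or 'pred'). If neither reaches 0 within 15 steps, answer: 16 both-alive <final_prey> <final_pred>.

Step 1: prey: 10+2-11=1; pred: 22+4-8=18
Step 2: prey: 1+0-0=1; pred: 18+0-7=11
Step 3: prey: 1+0-0=1; pred: 11+0-4=7
Step 4: prey: 1+0-0=1; pred: 7+0-2=5
Step 5: prey: 1+0-0=1; pred: 5+0-2=3
Step 6: prey: 1+0-0=1; pred: 3+0-1=2
Step 7: prey: 1+0-0=1; pred: 2+0-0=2
Steps 8-15: state stable at prey=1, pred=2 (no change)
No extinction within 15 steps

Answer: 16 both-alive 1 2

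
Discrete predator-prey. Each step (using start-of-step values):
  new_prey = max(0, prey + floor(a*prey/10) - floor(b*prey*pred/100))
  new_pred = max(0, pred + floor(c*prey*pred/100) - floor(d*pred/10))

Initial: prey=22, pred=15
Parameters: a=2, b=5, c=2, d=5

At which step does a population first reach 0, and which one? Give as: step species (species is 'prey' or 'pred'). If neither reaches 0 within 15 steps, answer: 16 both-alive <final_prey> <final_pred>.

Answer: 16 both-alive 3 1

Derivation:
Step 1: prey: 22+4-16=10; pred: 15+6-7=14
Step 2: prey: 10+2-7=5; pred: 14+2-7=9
Step 3: prey: 5+1-2=4; pred: 9+0-4=5
Step 4: prey: 4+0-1=3; pred: 5+0-2=3
Step 5: prey: 3+0-0=3; pred: 3+0-1=2
Step 6: prey: 3+0-0=3; pred: 2+0-1=1
Step 7: prey: 3+0-0=3; pred: 1+0-0=1
Steps 8-15: state stable at prey=3, pred=1 (no change)
No extinction within 15 steps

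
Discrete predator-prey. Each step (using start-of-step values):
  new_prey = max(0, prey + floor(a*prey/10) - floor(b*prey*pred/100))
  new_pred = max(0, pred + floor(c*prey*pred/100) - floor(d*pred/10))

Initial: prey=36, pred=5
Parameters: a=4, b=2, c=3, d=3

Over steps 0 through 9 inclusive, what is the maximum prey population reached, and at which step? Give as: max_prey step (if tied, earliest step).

Step 1: prey: 36+14-3=47; pred: 5+5-1=9
Step 2: prey: 47+18-8=57; pred: 9+12-2=19
Step 3: prey: 57+22-21=58; pred: 19+32-5=46
Step 4: prey: 58+23-53=28; pred: 46+80-13=113
Step 5: prey: 28+11-63=0; pred: 113+94-33=174
Step 6: prey: 0+0-0=0; pred: 174+0-52=122
Step 7: prey: 0+0-0=0; pred: 122+0-36=86
Step 8: prey: 0+0-0=0; pred: 86+0-25=61
Step 9: prey: 0+0-0=0; pred: 61+0-18=43
Max prey = 58 at step 3

Answer: 58 3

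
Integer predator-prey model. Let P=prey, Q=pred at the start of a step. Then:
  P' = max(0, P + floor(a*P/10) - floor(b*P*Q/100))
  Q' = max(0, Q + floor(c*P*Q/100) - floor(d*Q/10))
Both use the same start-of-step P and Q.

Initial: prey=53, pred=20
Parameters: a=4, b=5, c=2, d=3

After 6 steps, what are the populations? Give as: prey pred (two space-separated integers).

Answer: 0 10

Derivation:
Step 1: prey: 53+21-53=21; pred: 20+21-6=35
Step 2: prey: 21+8-36=0; pred: 35+14-10=39
Step 3: prey: 0+0-0=0; pred: 39+0-11=28
Step 4: prey: 0+0-0=0; pred: 28+0-8=20
Step 5: prey: 0+0-0=0; pred: 20+0-6=14
Step 6: prey: 0+0-0=0; pred: 14+0-4=10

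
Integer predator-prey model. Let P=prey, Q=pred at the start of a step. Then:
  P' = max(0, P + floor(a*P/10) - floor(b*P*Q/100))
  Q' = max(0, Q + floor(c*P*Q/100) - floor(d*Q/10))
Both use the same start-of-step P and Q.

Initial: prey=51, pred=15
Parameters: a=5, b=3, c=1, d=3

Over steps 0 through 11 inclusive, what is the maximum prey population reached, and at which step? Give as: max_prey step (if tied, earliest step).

Answer: 54 1

Derivation:
Step 1: prey: 51+25-22=54; pred: 15+7-4=18
Step 2: prey: 54+27-29=52; pred: 18+9-5=22
Step 3: prey: 52+26-34=44; pred: 22+11-6=27
Step 4: prey: 44+22-35=31; pred: 27+11-8=30
Step 5: prey: 31+15-27=19; pred: 30+9-9=30
Step 6: prey: 19+9-17=11; pred: 30+5-9=26
Step 7: prey: 11+5-8=8; pred: 26+2-7=21
Step 8: prey: 8+4-5=7; pred: 21+1-6=16
Step 9: prey: 7+3-3=7; pred: 16+1-4=13
Step 10: prey: 7+3-2=8; pred: 13+0-3=10
Step 11: prey: 8+4-2=10; pred: 10+0-3=7
Max prey = 54 at step 1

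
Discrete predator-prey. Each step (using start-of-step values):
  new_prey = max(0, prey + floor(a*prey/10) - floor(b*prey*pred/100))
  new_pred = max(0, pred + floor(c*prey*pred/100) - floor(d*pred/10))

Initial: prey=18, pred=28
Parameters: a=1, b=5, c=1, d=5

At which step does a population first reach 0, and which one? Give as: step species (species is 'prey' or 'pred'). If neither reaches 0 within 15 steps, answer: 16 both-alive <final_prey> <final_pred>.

Answer: 1 prey

Derivation:
Step 1: prey: 18+1-25=0; pred: 28+5-14=19
First extinction: prey at step 1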